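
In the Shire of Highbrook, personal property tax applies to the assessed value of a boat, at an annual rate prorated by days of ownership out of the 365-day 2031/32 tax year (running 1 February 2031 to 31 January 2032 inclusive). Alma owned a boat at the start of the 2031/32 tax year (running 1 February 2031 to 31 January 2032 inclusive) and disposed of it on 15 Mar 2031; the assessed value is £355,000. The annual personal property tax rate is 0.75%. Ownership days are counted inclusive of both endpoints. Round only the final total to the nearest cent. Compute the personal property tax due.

Days held (1 Feb – 15 Mar 2031): 43 out of 365
Tax = £355,000 × 0.75% × 43/365 = £313.6644

£313.66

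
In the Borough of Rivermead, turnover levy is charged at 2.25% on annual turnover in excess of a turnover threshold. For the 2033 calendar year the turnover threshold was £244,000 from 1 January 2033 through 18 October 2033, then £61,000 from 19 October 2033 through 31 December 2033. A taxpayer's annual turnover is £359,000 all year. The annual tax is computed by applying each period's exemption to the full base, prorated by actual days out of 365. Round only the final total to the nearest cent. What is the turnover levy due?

£3,422.28

1 January – 18 October 2033: 291 days, exemption £244,000 → (£359,000 − £244,000) × 2.25% × 291/365 = £2,062.9110
19 October – 31 December 2033: 74 days, exemption £61,000 → (£359,000 − £61,000) × 2.25% × 74/365 = £1,359.3699
Total = £3,422.2808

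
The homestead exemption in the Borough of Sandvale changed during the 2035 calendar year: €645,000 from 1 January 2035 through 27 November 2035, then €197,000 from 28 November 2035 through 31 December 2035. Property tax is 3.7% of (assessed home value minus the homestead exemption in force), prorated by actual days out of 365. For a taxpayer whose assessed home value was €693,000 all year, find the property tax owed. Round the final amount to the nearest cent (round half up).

€3,320.07

1 January – 27 November 2035: 331 days, exemption €645,000 → (€693,000 − €645,000) × 3.7% × 331/365 = €1,610.5644
28 November – 31 December 2035: 34 days, exemption €197,000 → (€693,000 − €197,000) × 3.7% × 34/365 = €1,709.5014
Total = €3,320.0658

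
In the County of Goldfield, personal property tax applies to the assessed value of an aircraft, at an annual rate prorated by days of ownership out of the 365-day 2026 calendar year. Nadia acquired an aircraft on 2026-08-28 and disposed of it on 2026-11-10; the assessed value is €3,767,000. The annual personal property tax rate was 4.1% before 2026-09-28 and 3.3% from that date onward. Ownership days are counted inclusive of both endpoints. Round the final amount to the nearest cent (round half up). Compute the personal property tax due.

2026-08-28 to 2026-09-27: 31 days at 4.1% → €3,767,000 × 4.1% × 31/365 = €13,117.4164
2026-09-28 to 2026-11-10: 44 days at 3.3% → €3,767,000 × 3.3% × 44/365 = €14,985.4356
Total = €28,102.8521

€28,102.85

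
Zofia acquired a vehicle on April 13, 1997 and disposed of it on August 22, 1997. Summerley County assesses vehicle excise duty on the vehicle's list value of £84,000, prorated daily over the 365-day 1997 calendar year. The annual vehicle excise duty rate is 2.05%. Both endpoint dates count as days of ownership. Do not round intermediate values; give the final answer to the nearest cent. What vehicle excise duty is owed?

Days held (April 13 – August 22, 1997): 132 out of 365
Tax = £84,000 × 2.05% × 132/365 = £622.7507

£622.75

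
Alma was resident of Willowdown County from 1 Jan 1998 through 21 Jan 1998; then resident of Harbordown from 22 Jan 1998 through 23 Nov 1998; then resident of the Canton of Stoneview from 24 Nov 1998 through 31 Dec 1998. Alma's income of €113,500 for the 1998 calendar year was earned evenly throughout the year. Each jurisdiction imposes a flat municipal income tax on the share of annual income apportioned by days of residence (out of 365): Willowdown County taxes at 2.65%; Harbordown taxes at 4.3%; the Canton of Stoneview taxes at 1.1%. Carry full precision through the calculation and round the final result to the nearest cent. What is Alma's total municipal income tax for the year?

Willowdown County, 1 Jan – 21 Jan 1998: 21 days → €113,500 × 2.65% × 21/365 = €173.0486
Harbordown, 22 Jan – 23 Nov 1998: 306 days → €113,500 × 4.3% × 306/365 = €4,091.5973
The Canton of Stoneview, 24 Nov – 31 Dec 1998: 38 days → €113,500 × 1.1% × 38/365 = €129.9808
Total = €4,394.6267

€4,394.63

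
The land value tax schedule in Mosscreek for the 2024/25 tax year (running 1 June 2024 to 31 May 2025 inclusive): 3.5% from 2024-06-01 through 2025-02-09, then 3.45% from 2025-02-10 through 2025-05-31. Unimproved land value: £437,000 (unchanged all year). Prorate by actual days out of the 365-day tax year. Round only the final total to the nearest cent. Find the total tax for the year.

2024-06-01 to 2025-02-09: 254 days at 3.5% → £437,000 × 3.5% × 254/365 = £10,643.6438
2025-02-10 to 2025-05-31: 111 days at 3.45% → £437,000 × 3.45% × 111/365 = £4,584.9082
Total = £15,228.5521

£15,228.55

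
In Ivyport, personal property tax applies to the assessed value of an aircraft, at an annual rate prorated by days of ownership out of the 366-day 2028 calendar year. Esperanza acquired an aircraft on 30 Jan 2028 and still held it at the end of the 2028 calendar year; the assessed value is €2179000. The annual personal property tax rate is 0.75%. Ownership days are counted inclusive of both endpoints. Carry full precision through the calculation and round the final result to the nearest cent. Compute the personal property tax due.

Days held (30 Jan – 31 Dec 2028): 337 out of 366
Tax = €2179000 × 0.75% × 337/366 = €15047.6025

€15047.60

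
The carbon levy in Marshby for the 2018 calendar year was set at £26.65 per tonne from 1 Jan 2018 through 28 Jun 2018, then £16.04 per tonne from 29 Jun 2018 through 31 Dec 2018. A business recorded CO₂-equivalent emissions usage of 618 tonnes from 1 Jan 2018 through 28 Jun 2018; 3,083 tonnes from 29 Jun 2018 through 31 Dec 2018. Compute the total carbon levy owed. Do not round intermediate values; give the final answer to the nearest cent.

1 Jan – 28 Jun 2018: 618 tonnes at £26.65/tonne → £16469.70
29 Jun – 31 Dec 2018: 3,083 tonnes at £16.04/tonne → £49451.32

£65921.02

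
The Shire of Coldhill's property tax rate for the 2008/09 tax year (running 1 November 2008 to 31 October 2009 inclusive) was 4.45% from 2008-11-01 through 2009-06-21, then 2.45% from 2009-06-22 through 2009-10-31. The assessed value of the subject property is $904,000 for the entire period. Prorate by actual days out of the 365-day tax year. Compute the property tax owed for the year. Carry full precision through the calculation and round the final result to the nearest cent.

2008-11-01 to 2009-06-21: 233 days at 4.45% → $904,000 × 4.45% × 233/365 = $25,679.7918
2009-06-22 to 2009-10-31: 132 days at 2.45% → $904,000 × 2.45% × 132/365 = $8,009.6877
Total = $33,689.4795

$33,689.48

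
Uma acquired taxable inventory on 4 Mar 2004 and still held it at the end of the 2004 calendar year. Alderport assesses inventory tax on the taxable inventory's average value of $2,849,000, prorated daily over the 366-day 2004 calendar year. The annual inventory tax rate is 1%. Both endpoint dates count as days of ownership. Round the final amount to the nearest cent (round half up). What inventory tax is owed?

Days held (4 Mar – 31 Dec 2004): 303 out of 366
Tax = $2,849,000 × 1% × 303/366 = $23,585.9836

$23,585.98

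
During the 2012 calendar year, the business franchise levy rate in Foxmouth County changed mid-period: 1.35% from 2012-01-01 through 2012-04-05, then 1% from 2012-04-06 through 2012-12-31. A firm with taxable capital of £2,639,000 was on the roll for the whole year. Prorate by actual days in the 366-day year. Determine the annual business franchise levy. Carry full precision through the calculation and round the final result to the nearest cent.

£28,812.69

2012-01-01 to 2012-04-05: 96 days at 1.35% → £2,639,000 × 1.35% × 96/366 = £9,344.6557
2012-04-06 to 2012-12-31: 270 days at 1% → £2,639,000 × 1% × 270/366 = £19,468.0328
Total = £28,812.6885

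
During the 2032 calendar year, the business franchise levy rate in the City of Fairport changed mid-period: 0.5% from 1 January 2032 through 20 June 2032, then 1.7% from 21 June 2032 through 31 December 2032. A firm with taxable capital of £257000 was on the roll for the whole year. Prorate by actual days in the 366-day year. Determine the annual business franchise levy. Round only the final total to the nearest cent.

£2919.69

1 January – 20 June 2032: 172 days at 0.5% → £257000 × 0.5% × 172/366 = £603.8798
21 June – 31 December 2032: 194 days at 1.7% → £257000 × 1.7% × 194/366 = £2315.8087
Total = £2919.6885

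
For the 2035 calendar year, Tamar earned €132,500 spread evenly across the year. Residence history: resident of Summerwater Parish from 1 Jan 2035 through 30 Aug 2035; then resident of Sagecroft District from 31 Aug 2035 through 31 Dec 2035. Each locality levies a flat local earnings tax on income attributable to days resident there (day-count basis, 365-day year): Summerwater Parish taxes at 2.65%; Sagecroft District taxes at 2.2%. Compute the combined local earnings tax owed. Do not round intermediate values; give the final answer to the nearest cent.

Summerwater Parish, 1 Jan – 30 Aug 2035: 242 days → €132,500 × 2.65% × 242/365 = €2,328.0068
Sagecroft District, 31 Aug – 31 Dec 2035: 123 days → €132,500 × 2.2% × 123/365 = €982.3151
Total = €3,310.3219

€3,310.32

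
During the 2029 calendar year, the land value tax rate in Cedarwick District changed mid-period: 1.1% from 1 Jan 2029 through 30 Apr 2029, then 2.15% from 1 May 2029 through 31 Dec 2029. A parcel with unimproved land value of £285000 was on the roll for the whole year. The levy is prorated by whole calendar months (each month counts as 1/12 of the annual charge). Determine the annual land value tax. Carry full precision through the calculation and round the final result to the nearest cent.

1 Jan – 30 Apr 2029: 4 months at 1.1% → £285000 × 1.1% × 4/12 = £1045.0000
1 May – 31 Dec 2029: 8 months at 2.15% → £285000 × 2.15% × 8/12 = £4085.0000
Total = £5130.0000

£5130.00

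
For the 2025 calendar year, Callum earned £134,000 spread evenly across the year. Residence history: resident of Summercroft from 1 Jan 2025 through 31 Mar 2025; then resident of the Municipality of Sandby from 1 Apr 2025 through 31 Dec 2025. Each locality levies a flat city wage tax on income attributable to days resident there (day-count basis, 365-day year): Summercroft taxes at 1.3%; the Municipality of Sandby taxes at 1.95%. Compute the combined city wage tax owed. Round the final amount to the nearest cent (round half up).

Summercroft, 1 Jan – 31 Mar 2025: 90 days → £134,000 × 1.3% × 90/365 = £429.5342
The Municipality of Sandby, 1 Apr – 31 Dec 2025: 275 days → £134,000 × 1.95% × 275/365 = £1,968.6986
Total = £2,398.2329

£2,398.23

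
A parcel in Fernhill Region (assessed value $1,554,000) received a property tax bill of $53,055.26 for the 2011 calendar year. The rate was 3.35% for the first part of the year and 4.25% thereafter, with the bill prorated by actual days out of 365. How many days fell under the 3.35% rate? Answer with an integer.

339 days

Let d = days at the first rate; then 365 − d days at the second rate.
$1,554,000 × [3.35%·d + 4.25%·(365−d)] / 365 = $53,055.26
Solving gives d = 339, so the new rate took effect on 6 December 2011.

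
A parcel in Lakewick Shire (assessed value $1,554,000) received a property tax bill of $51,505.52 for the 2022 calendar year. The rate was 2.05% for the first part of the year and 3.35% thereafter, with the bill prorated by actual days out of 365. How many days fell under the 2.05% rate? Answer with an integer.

10 days

Let d = days at the first rate; then 365 − d days at the second rate.
$1,554,000 × [2.05%·d + 3.35%·(365−d)] / 365 = $51,505.52
Solving gives d = 10, so the new rate took effect on 11 Jan 2022.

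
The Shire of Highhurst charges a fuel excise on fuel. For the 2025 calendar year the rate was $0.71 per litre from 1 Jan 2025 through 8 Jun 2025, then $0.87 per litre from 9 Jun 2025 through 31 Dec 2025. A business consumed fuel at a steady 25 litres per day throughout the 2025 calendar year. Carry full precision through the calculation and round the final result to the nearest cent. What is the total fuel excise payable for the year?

1 Jan – 8 Jun 2025: 159 days × 25 litres/day = 3,975 litres at $0.71/litre → $2822.25
9 Jun – 31 Dec 2025: 206 days × 25 litres/day = 5,150 litres at $0.87/litre → $4480.50

$7302.75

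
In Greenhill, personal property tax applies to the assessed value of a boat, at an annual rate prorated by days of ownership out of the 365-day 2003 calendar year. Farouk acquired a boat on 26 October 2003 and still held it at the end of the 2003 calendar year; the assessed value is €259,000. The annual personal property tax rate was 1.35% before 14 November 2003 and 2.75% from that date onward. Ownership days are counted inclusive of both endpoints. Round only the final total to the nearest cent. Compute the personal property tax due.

€1,118.67

26 October – 13 November 2003: 19 days at 1.35% → €259,000 × 1.35% × 19/365 = €182.0096
14 November – 31 December 2003: 48 days at 2.75% → €259,000 × 2.75% × 48/365 = €936.6575
Total = €1,118.6671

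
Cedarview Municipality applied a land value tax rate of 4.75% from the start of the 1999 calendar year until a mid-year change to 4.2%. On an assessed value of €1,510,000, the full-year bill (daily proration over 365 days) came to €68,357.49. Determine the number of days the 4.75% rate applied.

217 days

Let d = days at the first rate; then 365 − d days at the second rate.
€1,510,000 × [4.75%·d + 4.2%·(365−d)] / 365 = €68,357.49
Solving gives d = 217, so the new rate took effect on 6 August 1999.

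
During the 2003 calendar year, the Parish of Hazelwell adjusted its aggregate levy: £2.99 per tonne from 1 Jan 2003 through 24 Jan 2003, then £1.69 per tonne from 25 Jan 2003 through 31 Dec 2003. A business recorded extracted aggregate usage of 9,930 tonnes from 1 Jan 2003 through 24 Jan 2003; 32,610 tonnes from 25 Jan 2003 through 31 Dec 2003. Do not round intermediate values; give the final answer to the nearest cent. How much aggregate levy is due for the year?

£84801.60

1 Jan – 24 Jan 2003: 9,930 tonnes at £2.99/tonne → £29690.70
25 Jan – 31 Dec 2003: 32,610 tonnes at £1.69/tonne → £55110.90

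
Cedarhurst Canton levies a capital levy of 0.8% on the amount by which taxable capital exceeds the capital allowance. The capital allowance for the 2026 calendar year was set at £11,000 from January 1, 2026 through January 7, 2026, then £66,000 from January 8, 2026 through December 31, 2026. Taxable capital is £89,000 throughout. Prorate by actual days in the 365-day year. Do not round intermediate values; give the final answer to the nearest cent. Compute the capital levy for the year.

£192.44

January 1 – January 7, 2026: 7 days, exemption £11,000 → (£89,000 − £11,000) × 0.8% × 7/365 = £11.9671
January 8 – December 31, 2026: 358 days, exemption £66,000 → (£89,000 − £66,000) × 0.8% × 358/365 = £180.4712
Total = £192.4384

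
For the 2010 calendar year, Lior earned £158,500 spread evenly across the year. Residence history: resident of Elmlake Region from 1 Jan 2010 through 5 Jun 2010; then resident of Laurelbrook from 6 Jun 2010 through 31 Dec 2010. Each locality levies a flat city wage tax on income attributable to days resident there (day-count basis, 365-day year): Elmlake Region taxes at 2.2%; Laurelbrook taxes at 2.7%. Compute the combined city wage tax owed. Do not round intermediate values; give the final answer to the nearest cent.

Elmlake Region, 1 Jan – 5 Jun 2010: 156 days → £158,500 × 2.2% × 156/365 = £1,490.3342
Laurelbrook, 6 Jun – 31 Dec 2010: 209 days → £158,500 × 2.7% × 209/365 = £2,450.4534
Total = £3,940.7877

£3,940.79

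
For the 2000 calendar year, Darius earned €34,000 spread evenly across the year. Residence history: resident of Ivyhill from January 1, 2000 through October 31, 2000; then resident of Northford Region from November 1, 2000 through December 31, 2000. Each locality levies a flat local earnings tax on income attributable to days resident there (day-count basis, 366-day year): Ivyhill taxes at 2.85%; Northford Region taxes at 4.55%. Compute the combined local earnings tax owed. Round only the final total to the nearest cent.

€1,065.33

Ivyhill, January 1 – October 31, 2000: 305 days → €34,000 × 2.85% × 305/366 = €807.5000
Northford Region, November 1 – December 31, 2000: 61 days → €34,000 × 4.55% × 61/366 = €257.8333
Total = €1,065.3333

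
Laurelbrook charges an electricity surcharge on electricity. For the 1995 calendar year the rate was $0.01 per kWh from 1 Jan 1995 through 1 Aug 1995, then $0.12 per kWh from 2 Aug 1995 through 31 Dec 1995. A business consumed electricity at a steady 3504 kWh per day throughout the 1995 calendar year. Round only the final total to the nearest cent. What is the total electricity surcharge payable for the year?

1 Jan – 1 Aug 1995: 213 days × 3504 kWh/day = 746,352 kWh at $0.01/kWh → $7,463.52
2 Aug – 31 Dec 1995: 152 days × 3504 kWh/day = 532,608 kWh at $0.12/kWh → $63,912.96

$71,376.48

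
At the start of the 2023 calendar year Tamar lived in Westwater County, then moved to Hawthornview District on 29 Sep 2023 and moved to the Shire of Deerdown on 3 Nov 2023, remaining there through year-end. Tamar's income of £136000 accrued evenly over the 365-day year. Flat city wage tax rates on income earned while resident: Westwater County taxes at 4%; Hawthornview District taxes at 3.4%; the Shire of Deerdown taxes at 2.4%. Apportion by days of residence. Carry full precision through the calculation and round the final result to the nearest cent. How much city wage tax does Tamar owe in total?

Westwater County, 1 Jan – 28 Sep 2023: 271 days → £136000 × 4% × 271/365 = £4039.0137
Hawthornview District, 29 Sep – 2 Nov 2023: 35 days → £136000 × 3.4% × 35/365 = £443.3973
The Shire of Deerdown, 3 Nov – 31 Dec 2023: 59 days → £136000 × 2.4% × 59/365 = £527.6055
Total = £5010.0164

£5010.02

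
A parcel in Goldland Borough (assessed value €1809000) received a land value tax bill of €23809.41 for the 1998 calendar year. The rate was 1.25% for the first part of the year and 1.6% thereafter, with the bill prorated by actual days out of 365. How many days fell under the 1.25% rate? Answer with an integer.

Let d = days at the first rate; then 365 − d days at the second rate.
€1809000 × [1.25%·d + 1.6%·(365−d)] / 365 = €23809.41
Solving gives d = 296, so the new rate took effect on October 24, 1998.

296 days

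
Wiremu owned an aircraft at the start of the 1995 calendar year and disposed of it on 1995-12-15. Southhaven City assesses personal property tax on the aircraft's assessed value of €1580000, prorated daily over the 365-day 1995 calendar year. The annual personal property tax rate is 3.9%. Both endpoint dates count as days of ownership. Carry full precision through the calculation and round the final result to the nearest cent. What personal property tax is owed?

€58918.85

Days held (1995-01-01 to 1995-12-15): 349 out of 365
Tax = €1580000 × 3.9% × 349/365 = €58918.8493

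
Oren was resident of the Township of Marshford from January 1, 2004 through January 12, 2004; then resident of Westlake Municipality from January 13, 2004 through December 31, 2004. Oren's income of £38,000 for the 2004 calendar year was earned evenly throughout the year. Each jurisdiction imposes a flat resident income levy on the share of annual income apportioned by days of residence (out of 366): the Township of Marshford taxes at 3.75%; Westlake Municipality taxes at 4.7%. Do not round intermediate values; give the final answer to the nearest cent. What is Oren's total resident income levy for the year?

The Township of Marshford, January 1 – January 12, 2004: 12 days → £38,000 × 3.75% × 12/366 = £46.7213
Westlake Municipality, January 13 – December 31, 2004: 354 days → £38,000 × 4.7% × 354/366 = £1,727.4426
Total = £1,774.1639

£1,774.16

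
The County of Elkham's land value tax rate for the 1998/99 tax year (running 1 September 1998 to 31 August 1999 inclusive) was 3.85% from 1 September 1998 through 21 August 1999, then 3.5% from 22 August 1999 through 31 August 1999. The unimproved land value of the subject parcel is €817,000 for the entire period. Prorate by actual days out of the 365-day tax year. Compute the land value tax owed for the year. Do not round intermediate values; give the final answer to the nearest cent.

1 September 1998 – 21 August 1999: 355 days at 3.85% → €817,000 × 3.85% × 355/365 = €30,592.7329
22 August – 31 August 1999: 10 days at 3.5% → €817,000 × 3.5% × 10/365 = €783.4247
Total = €31,376.1575

€31,376.16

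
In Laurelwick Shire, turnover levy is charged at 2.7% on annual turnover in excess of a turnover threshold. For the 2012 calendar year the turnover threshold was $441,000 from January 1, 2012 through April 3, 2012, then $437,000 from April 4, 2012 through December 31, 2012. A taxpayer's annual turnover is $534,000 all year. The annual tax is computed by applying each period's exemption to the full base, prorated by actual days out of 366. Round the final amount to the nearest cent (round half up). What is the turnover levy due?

$2,591.26

January 1 – April 3, 2012: 94 days, exemption $441,000 → ($534,000 − $441,000) × 2.7% × 94/366 = $644.9016
April 4 – December 31, 2012: 272 days, exemption $437,000 → ($534,000 − $437,000) × 2.7% × 272/366 = $1,946.3607
Total = $2,591.2623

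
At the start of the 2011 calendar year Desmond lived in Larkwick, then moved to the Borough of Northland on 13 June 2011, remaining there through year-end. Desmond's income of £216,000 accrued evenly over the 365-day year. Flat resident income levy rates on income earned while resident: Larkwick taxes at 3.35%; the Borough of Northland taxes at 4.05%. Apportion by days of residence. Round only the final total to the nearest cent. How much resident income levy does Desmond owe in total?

£8,072.78

Larkwick, 1 January – 12 June 2011: 163 days → £216,000 × 3.35% × 163/365 = £3,231.4192
The Borough of Northland, 13 June – 31 December 2011: 202 days → £216,000 × 4.05% × 202/365 = £4,841.3589
Total = £8,072.7781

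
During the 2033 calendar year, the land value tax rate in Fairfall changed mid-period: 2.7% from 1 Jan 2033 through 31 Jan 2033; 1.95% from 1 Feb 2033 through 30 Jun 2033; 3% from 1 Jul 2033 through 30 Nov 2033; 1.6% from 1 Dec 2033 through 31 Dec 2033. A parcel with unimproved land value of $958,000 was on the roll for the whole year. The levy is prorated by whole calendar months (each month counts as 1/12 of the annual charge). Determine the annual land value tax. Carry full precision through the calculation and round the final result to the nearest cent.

1 Jan – 31 Jan 2033: 1 month at 2.7% → $958,000 × 2.7% × 1/12 = $2,155.5000
1 Feb – 30 Jun 2033: 5 months at 1.95% → $958,000 × 1.95% × 5/12 = $7,783.7500
1 Jul – 30 Nov 2033: 5 months at 3% → $958,000 × 3% × 5/12 = $11,975.0000
1 Dec – 31 Dec 2033: 1 month at 1.6% → $958,000 × 1.6% × 1/12 = $1,277.3333
Total = $23,191.5833

$23,191.58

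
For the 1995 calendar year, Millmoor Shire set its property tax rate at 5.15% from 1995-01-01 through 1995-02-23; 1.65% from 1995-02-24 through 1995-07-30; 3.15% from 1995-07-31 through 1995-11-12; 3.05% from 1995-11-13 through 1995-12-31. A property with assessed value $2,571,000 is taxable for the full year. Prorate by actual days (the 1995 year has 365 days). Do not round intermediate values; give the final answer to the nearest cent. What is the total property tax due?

1995-01-01 to 1995-02-23: 54 days at 5.15% → $2,571,000 × 5.15% × 54/365 = $19,588.9068
1995-02-24 to 1995-07-30: 157 days at 1.65% → $2,571,000 × 1.65% × 157/365 = $18,247.0562
1995-07-31 to 1995-11-12: 105 days at 3.15% → $2,571,000 × 3.15% × 105/365 = $23,297.4863
1995-11-13 to 1995-12-31: 49 days at 3.05% → $2,571,000 × 3.05% × 49/365 = $10,527.0123
Total = $71,660.4616

$71,660.46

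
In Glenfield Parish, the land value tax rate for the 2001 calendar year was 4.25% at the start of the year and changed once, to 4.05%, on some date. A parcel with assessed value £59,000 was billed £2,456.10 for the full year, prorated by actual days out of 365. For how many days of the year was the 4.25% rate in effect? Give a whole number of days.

206 days

Let d = days at the first rate; then 365 − d days at the second rate.
£59,000 × [4.25%·d + 4.05%·(365−d)] / 365 = £2,456.10
Solving gives d = 206, so the new rate took effect on 26 Jul 2001.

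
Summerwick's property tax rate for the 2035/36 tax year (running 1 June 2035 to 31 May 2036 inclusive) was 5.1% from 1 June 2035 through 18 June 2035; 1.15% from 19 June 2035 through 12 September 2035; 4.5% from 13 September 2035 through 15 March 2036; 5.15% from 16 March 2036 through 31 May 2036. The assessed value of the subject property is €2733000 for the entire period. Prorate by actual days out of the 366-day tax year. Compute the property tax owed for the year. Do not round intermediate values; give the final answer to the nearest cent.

€106015.76

1 June – 18 June 2035: 18 days at 5.1% → €2733000 × 5.1% × 18/366 = €6854.9016
19 June – 12 September 2035: 86 days at 1.15% → €2733000 × 1.15% × 86/366 = €7385.0738
13 September 2035 – 15 March 2036: 185 days at 4.5% → €2733000 × 4.5% × 185/366 = €62164.5492
16 March – 31 May 2036: 77 days at 5.15% → €2733000 × 5.15% × 77/366 = €29611.2336
Total = €106015.7582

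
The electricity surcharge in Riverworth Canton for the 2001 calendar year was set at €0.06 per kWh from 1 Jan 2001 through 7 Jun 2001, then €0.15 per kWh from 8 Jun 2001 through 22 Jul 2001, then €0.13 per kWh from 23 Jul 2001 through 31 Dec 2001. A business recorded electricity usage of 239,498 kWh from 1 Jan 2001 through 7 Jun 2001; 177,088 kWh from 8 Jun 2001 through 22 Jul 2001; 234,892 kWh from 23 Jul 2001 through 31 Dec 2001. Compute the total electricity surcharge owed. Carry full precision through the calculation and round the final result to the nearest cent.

€71469.04

1 Jan – 7 Jun 2001: 239,498 kWh at €0.06/kWh → €14369.88
8 Jun – 22 Jul 2001: 177,088 kWh at €0.15/kWh → €26563.20
23 Jul – 31 Dec 2001: 234,892 kWh at €0.13/kWh → €30535.96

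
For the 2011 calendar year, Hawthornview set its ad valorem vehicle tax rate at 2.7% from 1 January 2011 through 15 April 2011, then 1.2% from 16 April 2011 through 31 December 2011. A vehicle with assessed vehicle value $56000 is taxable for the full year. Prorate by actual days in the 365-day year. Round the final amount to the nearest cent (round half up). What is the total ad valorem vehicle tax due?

1 January – 15 April 2011: 105 days at 2.7% → $56000 × 2.7% × 105/365 = $434.9589
16 April – 31 December 2011: 260 days at 1.2% → $56000 × 1.2% × 260/365 = $478.6849
Total = $913.6438

$913.64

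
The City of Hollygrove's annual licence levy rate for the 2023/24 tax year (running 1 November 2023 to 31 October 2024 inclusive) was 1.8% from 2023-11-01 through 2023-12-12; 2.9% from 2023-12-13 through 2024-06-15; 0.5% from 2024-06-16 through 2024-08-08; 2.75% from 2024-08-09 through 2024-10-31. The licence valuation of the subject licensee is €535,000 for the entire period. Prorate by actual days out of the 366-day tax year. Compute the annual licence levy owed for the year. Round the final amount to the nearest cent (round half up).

2023-11-01 to 2023-12-12: 42 days at 1.8% → €535,000 × 1.8% × 42/366 = €1,105.0820
2023-12-13 to 2024-06-15: 186 days at 2.9% → €535,000 × 2.9% × 186/366 = €7,884.6721
2024-06-16 to 2024-08-08: 54 days at 0.5% → €535,000 × 0.5% × 54/366 = €394.6721
2024-08-09 to 2024-10-31: 84 days at 2.75% → €535,000 × 2.75% × 84/366 = €3,376.6393
Total = €12,761.0656

€12,761.07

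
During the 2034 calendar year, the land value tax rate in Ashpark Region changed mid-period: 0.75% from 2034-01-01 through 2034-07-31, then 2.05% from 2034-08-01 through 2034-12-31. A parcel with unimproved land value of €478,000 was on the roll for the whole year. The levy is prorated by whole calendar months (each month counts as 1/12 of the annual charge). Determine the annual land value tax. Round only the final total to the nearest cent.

€6,174.17

2034-01-01 to 2034-07-31: 7 months at 0.75% → €478,000 × 0.75% × 7/12 = €2,091.2500
2034-08-01 to 2034-12-31: 5 months at 2.05% → €478,000 × 2.05% × 5/12 = €4,082.9167
Total = €6,174.1667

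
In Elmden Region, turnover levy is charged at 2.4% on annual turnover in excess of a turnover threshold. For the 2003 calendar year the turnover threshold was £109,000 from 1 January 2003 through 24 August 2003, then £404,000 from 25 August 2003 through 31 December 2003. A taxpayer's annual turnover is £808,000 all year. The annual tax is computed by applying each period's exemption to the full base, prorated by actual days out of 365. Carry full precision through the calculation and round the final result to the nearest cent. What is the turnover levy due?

1 January – 24 August 2003: 236 days, exemption £109,000 → (£808,000 − £109,000) × 2.4% × 236/365 = £10,846.9479
25 August – 31 December 2003: 129 days, exemption £404,000 → (£808,000 − £404,000) × 2.4% × 129/365 = £3,426.8055
Total = £14,273.7534

£14,273.75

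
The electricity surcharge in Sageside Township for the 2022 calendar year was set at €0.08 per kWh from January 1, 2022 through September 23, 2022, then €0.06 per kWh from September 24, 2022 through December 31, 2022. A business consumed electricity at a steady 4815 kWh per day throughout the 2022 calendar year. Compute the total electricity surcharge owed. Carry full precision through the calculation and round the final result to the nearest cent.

€131,064.30

January 1 – September 23, 2022: 266 days × 4815 kWh/day = 1,280,790 kWh at €0.08/kWh → €102,463.20
September 24 – December 31, 2022: 99 days × 4815 kWh/day = 476,685 kWh at €0.06/kWh → €28,601.10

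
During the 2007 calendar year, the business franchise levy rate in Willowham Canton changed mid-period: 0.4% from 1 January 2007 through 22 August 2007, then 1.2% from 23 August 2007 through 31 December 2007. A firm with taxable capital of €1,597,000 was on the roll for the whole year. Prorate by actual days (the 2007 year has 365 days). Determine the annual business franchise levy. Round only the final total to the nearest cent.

€10,973.36

1 January – 22 August 2007: 234 days at 0.4% → €1,597,000 × 0.4% × 234/365 = €4,095.3205
23 August – 31 December 2007: 131 days at 1.2% → €1,597,000 × 1.2% × 131/365 = €6,878.0384
Total = €10,973.3589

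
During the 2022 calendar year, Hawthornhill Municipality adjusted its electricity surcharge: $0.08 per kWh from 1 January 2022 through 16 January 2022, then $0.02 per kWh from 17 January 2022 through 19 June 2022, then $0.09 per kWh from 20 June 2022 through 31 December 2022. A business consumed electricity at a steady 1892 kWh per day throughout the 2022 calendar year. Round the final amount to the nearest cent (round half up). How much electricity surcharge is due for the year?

1 January – 16 January 2022: 16 days × 1892 kWh/day = 30,272 kWh at $0.08/kWh → $2,421.76
17 January – 19 June 2022: 154 days × 1892 kWh/day = 291,368 kWh at $0.02/kWh → $5,827.36
20 June – 31 December 2022: 195 days × 1892 kWh/day = 368,940 kWh at $0.09/kWh → $33,204.60

$41,453.72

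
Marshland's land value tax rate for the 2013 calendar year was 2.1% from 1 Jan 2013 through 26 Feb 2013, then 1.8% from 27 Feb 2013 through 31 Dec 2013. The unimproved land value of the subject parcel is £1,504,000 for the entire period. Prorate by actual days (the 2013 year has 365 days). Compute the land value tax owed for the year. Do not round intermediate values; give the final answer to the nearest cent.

£27,776.61

1 Jan – 26 Feb 2013: 57 days at 2.1% → £1,504,000 × 2.1% × 57/365 = £4,932.2959
27 Feb – 31 Dec 2013: 308 days at 1.8% → £1,504,000 × 1.8% × 308/365 = £22,844.3178
Total = £27,776.6137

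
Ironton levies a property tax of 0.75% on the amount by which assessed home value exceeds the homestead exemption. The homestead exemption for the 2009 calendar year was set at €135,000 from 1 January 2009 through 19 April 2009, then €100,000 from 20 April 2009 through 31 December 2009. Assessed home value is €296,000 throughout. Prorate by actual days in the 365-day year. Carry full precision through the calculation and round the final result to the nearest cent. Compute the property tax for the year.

1 January – 19 April 2009: 109 days, exemption €135,000 → (€296,000 − €135,000) × 0.75% × 109/365 = €360.5959
20 April – 31 December 2009: 256 days, exemption €100,000 → (€296,000 − €100,000) × 0.75% × 256/365 = €1,031.0137
Total = €1,391.6096

€1,391.61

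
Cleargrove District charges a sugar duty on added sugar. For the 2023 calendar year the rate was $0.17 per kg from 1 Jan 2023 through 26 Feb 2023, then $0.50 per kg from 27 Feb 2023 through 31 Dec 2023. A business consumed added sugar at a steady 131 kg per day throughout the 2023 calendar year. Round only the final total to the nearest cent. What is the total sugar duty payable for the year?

1 Jan – 26 Feb 2023: 57 days × 131 kg/day = 7,467 kg at $0.17/kg → $1,269.39
27 Feb – 31 Dec 2023: 308 days × 131 kg/day = 40,348 kg at $0.50/kg → $20,174.00

$21,443.39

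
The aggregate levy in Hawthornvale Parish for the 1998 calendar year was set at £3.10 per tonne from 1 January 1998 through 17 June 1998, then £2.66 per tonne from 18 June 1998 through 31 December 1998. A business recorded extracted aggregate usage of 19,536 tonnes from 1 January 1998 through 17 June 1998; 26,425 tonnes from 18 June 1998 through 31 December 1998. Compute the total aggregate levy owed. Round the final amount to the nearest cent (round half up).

£130852.10

1 January – 17 June 1998: 19,536 tonnes at £3.10/tonne → £60561.60
18 June – 31 December 1998: 26,425 tonnes at £2.66/tonne → £70290.50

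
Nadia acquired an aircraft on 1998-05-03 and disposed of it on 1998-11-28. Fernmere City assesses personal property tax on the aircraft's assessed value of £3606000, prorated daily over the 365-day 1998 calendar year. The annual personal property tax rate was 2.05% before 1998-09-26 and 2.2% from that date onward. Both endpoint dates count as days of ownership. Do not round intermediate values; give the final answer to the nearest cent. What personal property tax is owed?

1998-05-03 to 1998-09-25: 146 days at 2.05% → £3606000 × 2.05% × 146/365 = £29569.2000
1998-09-26 to 1998-11-28: 64 days at 2.2% → £3606000 × 2.2% × 64/365 = £13910.2685
Total = £43479.4685

£43479.47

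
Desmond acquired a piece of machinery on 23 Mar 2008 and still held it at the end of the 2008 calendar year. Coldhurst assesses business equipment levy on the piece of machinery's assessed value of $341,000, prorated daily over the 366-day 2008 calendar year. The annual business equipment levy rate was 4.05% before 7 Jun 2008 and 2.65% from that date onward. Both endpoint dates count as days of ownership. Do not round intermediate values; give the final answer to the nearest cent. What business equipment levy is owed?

$8,003.25

23 Mar – 6 Jun 2008: 76 days at 4.05% → $341,000 × 4.05% × 76/366 = $2,867.7541
7 Jun – 31 Dec 2008: 208 days at 2.65% → $341,000 × 2.65% × 208/366 = $5,135.4973
Total = $8,003.2514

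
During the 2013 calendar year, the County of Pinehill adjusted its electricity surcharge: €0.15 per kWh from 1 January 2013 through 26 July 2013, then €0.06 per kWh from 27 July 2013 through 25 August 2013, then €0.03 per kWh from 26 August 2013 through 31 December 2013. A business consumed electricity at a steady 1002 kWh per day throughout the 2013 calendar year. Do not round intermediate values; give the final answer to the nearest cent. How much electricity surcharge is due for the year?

1 January – 26 July 2013: 207 days × 1002 kWh/day = 207,414 kWh at €0.15/kWh → €31112.10
27 July – 25 August 2013: 30 days × 1002 kWh/day = 30,060 kWh at €0.06/kWh → €1803.60
26 August – 31 December 2013: 128 days × 1002 kWh/day = 128,256 kWh at €0.03/kWh → €3847.68

€36763.38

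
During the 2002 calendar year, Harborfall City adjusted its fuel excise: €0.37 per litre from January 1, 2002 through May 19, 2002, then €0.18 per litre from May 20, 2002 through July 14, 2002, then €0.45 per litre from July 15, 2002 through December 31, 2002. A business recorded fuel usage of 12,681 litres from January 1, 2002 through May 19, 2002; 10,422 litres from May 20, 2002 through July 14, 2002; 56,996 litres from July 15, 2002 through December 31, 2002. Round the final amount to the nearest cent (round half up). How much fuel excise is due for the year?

January 1 – May 19, 2002: 12,681 litres at €0.37/litre → €4,691.97
May 20 – July 14, 2002: 10,422 litres at €0.18/litre → €1,875.96
July 15 – December 31, 2002: 56,996 litres at €0.45/litre → €25,648.20

€32,216.13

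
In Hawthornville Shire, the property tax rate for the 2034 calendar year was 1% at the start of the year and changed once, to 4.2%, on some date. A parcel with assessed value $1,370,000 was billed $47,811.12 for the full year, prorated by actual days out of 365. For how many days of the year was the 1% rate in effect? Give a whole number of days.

Let d = days at the first rate; then 365 − d days at the second rate.
$1,370,000 × [1%·d + 4.2%·(365−d)] / 365 = $47,811.12
Solving gives d = 81, so the new rate took effect on March 23, 2034.

81 days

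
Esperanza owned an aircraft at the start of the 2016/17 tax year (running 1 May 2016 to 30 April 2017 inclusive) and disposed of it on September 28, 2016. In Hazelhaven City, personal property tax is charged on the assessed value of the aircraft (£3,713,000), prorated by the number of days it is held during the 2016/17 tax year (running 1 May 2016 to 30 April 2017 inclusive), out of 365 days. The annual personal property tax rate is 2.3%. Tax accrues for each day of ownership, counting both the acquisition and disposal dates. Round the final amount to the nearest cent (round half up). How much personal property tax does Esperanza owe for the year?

Days held (May 1 – September 28, 2016): 151 out of 365
Tax = £3,713,000 × 2.3% × 151/365 = £35,329.4493

£35,329.45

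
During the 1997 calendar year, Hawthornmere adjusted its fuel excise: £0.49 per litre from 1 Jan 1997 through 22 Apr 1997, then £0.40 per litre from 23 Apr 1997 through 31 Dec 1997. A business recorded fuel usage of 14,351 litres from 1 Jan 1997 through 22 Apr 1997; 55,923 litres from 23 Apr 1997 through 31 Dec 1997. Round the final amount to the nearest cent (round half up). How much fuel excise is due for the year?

£29,401.19

1 Jan – 22 Apr 1997: 14,351 litres at £0.49/litre → £7,031.99
23 Apr – 31 Dec 1997: 55,923 litres at £0.40/litre → £22,369.20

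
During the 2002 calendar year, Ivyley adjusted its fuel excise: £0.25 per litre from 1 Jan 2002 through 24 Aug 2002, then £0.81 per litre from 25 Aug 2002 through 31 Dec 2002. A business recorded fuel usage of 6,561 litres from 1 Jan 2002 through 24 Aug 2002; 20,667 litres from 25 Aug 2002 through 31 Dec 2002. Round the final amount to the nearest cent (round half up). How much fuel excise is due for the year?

£18380.52

1 Jan – 24 Aug 2002: 6,561 litres at £0.25/litre → £1640.25
25 Aug – 31 Dec 2002: 20,667 litres at £0.81/litre → £16740.27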